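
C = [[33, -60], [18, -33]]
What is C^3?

tr C = 0 and det C = -9, so the characteristic polynomial is λ² − (0)λ + (-9) with roots 3 and -3.
Eigenvectors give P = [[2, -5], [1, -3]] with P⁻¹ = [[3, -5], [1, -2]], and C = P·diag(3, -3)·P⁻¹.
Then C^3 = P·diag(27, -27)·P⁻¹ = [[54, 135], [27, 81]] · [[3, -5], [1, -2]] = [[297, -540], [162, -297]].

[[297, -540], [162, -297]]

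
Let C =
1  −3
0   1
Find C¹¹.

[[1, −33], [0, 1]]

C = I + N where N = [[0, −3], [0, 0]] is strictly upper-triangular, so N² = 0.
(I + N)¹¹ = I + 11·N = [[1, −33], [0, 1]].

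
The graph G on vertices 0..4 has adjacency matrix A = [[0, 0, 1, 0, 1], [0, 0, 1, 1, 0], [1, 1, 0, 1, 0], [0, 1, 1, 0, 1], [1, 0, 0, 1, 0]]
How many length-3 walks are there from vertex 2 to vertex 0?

The number of length-3 walks from vertex 2 to vertex 0 is entry (2,0) of A³, where A is the adjacency matrix.
A² = [[2, 1, 0, 2, 0], [1, 2, 1, 1, 1], [0, 1, 3, 1, 2], [2, 1, 1, 3, 0], [0, 1, 2, 0, 2]]
A³ = [[0, 2, 5, 1, 4], [2, 2, 4, 4, 2], [5, 4, 2, 6, 1], [1, 4, 6, 2, 5], [4, 2, 1, 5, 0]]

5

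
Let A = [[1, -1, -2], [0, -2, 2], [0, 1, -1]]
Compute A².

[[1, -1, -2], [0, 6, -6], [0, -3, 3]]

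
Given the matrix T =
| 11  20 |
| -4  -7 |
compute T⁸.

[[32801, 65600], [-13120, -26239]]

tr T = 4 and det T = 3, so the characteristic polynomial is λ² − (4)λ + (3) with roots 1 and 3.
Eigenvectors give P = [[-2, -5], [1, 2]] with P⁻¹ = [[2, 5], [-1, -2]], and T = P·diag(1, 3)·P⁻¹.
Then T⁸ = P·diag(1, 6561)·P⁻¹ = [[-2, -32805], [1, 13122]] · [[2, 5], [-1, -2]] = [[32801, 65600], [-13120, -26239]].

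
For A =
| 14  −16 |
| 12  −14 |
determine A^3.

[[56, −64], [48, −56]]

tr A = 0 and det A = −4, so the characteristic polynomial is λ² − (0)λ + (−4) with roots 2 and −2.
Eigenvectors give P = [[−4, −1], [−3, −1]] with P⁻¹ = [[−1, 1], [3, −4]], and A = P·diag(2, −2)·P⁻¹.
Then A^3 = P·diag(8, −8)·P⁻¹ = [[−32, 8], [−24, 8]] · [[−1, 1], [3, −4]] = [[56, −64], [48, −56]].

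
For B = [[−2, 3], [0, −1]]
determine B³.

B² = [[4, −9], [0, 1]]
B³ = [[−8, 21], [0, −1]]

[[−8, 21], [0, −1]]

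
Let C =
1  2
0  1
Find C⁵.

C = I + N where N = [[0, 2], [0, 0]] is strictly upper-triangular, so N² = 0.
(I + N)⁵ = I + 5·N = [[1, 10], [0, 1]].

[[1, 10], [0, 1]]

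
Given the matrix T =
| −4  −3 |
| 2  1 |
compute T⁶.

[[190, 189], [−126, −125]]

tr T = −3 and det T = 2, so the characteristic polynomial is λ² − (−3)λ + (2) with roots −1 and −2.
Eigenvectors give P = [[−1, −3], [1, 2]] with P⁻¹ = [[2, 3], [−1, −1]], and T = P·diag(−1, −2)·P⁻¹.
Then T⁶ = P·diag(1, 64)·P⁻¹ = [[−1, −192], [1, 128]] · [[2, 3], [−1, −1]] = [[190, 189], [−126, −125]].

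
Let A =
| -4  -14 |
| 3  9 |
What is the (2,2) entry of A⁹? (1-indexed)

tr A = 5 and det A = 6, so the characteristic polynomial is λ² − (5)λ + (6) with roots 2 and 3.
Eigenvectors give P = [[7, -2], [-3, 1]] with P⁻¹ = [[1, 2], [3, 7]], and A = P·diag(2, 3)·P⁻¹.
Then A⁹ = P·diag(512, 19683)·P⁻¹ = [[3584, -39366], [-1536, 19683]] · [[1, 2], [3, 7]] = [[-114514, -268394], [57513, 134709]].

134709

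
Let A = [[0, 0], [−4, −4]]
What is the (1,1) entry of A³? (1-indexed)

0

A² = [[0, 0], [16, 16]]
A³ = [[0, 0], [−64, −64]]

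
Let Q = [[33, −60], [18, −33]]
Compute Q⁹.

[[216513, −393660], [118098, −216513]]

tr Q = 0 and det Q = −9, so the characteristic polynomial is λ² − (0)λ + (−9) with roots 3 and −3.
Eigenvectors give P = [[2, −5], [1, −3]] with P⁻¹ = [[3, −5], [1, −2]], and Q = P·diag(3, −3)·P⁻¹.
Then Q⁹ = P·diag(19683, −19683)·P⁻¹ = [[39366, 98415], [19683, 59049]] · [[3, −5], [1, −2]] = [[216513, −393660], [118098, −216513]].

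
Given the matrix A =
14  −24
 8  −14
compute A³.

[[56, −96], [32, −56]]

tr A = 0 and det A = −4, so the characteristic polynomial is λ² − (0)λ + (−4) with roots 2 and −2.
Eigenvectors give P = [[2, −3], [1, −2]] with P⁻¹ = [[2, −3], [1, −2]], and A = P·diag(2, −2)·P⁻¹.
Then A³ = P·diag(8, −8)·P⁻¹ = [[16, 24], [8, 16]] · [[2, −3], [1, −2]] = [[56, −96], [32, −56]].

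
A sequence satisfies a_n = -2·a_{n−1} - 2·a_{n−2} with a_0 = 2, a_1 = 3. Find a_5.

-12

With companion matrix A = [[-2, -2], [1, 0]], [a_n, a_{n−1}]ᵀ = A·[a_{n−1}, a_{n−2}]ᵀ, so [a_5, a_4]ᵀ = A^4·[a_1, a_0]ᵀ.
A^4 = [[-4, 0], [0, -4]], giving [a_5, a_4]ᵀ = [[-12], [-8]].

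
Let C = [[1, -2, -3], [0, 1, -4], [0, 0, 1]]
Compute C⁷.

[[1, -14, 147], [0, 1, -28], [0, 0, 1]]

C = I + N where N = [[0, -2, -3], [0, 0, -4], [0, 0, 0]] is strictly upper-triangular, so N³ = 0.
(I + N)⁷ = I + 7·N + 21·N² = [[1, -14, 147], [0, 1, -28], [0, 0, 1]].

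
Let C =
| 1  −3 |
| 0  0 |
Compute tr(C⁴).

1

C² = [[1, −3], [0, 0]]
C³ = [[1, −3], [0, 0]]
C⁴ = [[1, −3], [0, 0]]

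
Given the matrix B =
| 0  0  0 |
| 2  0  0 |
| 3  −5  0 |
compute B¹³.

[[0, 0, 0], [0, 0, 0], [0, 0, 0]]

B is strictly triangular, hence nilpotent: B³ = 0, so B¹³ = 0.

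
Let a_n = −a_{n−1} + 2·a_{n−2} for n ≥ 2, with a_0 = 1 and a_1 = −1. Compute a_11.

−1365

With companion matrix A = [[−1, 2], [1, 0]], [a_n, a_{n−1}]ᵀ = A·[a_{n−1}, a_{n−2}]ᵀ, so [a_11, a_10]ᵀ = A^10·[a_1, a_0]ᵀ.
A^10 = [[683, −682], [−341, 342]], giving [a_11, a_10]ᵀ = [[−1365], [683]].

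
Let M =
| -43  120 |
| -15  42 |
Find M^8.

[[57001, -151320], [18915, -50184]]

tr M = -1 and det M = -6, so the characteristic polynomial is λ² − (-1)λ + (-6) with roots -3 and 2.
Eigenvectors give P = [[3, -8], [1, -3]] with P⁻¹ = [[3, -8], [1, -3]], and M = P·diag(-3, 2)·P⁻¹.
Then M^8 = P·diag(6561, 256)·P⁻¹ = [[19683, -2048], [6561, -768]] · [[3, -8], [1, -3]] = [[57001, -151320], [18915, -50184]].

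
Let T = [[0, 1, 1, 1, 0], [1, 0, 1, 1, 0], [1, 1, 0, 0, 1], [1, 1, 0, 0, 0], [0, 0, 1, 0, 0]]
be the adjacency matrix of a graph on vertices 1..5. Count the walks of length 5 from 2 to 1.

35

The number of length-5 walks from vertex 2 to vertex 1 is entry (2,1) of T⁵, where T is the adjacency matrix.
T² = [[3, 2, 1, 1, 1], [2, 3, 1, 1, 1], [1, 1, 3, 2, 0], [1, 1, 2, 2, 0], [1, 1, 0, 0, 1]]
T³ = [[4, 5, 6, 5, 1], [5, 4, 6, 5, 1], [6, 6, 2, 2, 3], [5, 5, 2, 2, 2], [1, 1, 3, 2, 0]]
T⁴ = [[16, 15, 10, 9, 6], [15, 16, 10, 9, 6], [10, 10, 15, 12, 2], [9, 9, 12, 10, 2], [6, 6, 2, 2, 3]]
T⁵ = [[34, 35, 37, 31, 10], [35, 34, 37, 31, 10], [37, 37, 22, 20, 15], [31, 31, 20, 18, 12], [10, 10, 15, 12, 2]]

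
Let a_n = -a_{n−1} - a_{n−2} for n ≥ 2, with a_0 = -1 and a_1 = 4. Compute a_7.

With companion matrix T = [[-1, -1], [1, 0]], [a_n, a_{n−1}]ᵀ = T·[a_{n−1}, a_{n−2}]ᵀ, so [a_7, a_6]ᵀ = T⁶·[a_1, a_0]ᵀ.
T⁶ = [[1, 0], [0, 1]], giving [a_7, a_6]ᵀ = [[4], [-1]].

4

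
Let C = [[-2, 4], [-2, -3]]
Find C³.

C² = [[-4, -20], [10, 1]]
C³ = [[48, 44], [-22, 37]]

[[48, 44], [-22, 37]]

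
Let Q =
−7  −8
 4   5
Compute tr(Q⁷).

tr Q = −2 and det Q = −3, so the characteristic polynomial is λ² − (−2)λ + (−3) with roots 1 and −3.
Eigenvectors give P = [[−1, 2], [1, −1]] with P⁻¹ = [[1, 2], [1, 1]], and Q = P·diag(1, −3)·P⁻¹.
Then Q⁷ = P·diag(1, −2187)·P⁻¹ = [[−1, −4374], [1, 2187]] · [[1, 2], [1, 1]] = [[−4375, −4376], [2188, 2189]].

−2186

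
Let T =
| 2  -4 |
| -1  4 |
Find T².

[[8, -24], [-6, 20]]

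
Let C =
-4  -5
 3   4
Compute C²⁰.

[[1, 0], [0, 1]]

C² = I (check: tr C = 0 and det C = -1), so C²⁰ = I since 20 is even.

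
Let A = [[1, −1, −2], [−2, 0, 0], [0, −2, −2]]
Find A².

[[3, 3, 2], [−2, 2, 4], [4, 4, 4]]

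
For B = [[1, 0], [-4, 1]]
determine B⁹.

[[1, 0], [-36, 1]]

B = I + N where N = [[0, 0], [-4, 0]] is strictly lower-triangular, so N² = 0.
(I + N)⁹ = I + 9·N = [[1, 0], [-36, 1]].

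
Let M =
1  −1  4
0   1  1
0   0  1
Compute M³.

[[1, −3, 9], [0, 1, 3], [0, 0, 1]]

M = I + N where N = [[0, −1, 4], [0, 0, 1], [0, 0, 0]] is strictly upper-triangular, so N³ = 0.
(I + N)³ = I + 3·N + 3·N² = [[1, −3, 9], [0, 1, 3], [0, 0, 1]].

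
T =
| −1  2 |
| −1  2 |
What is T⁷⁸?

[[−1, 2], [−1, 2]]

T² = T (a projection; rank 1, trace 1), so T⁷⁸ = T.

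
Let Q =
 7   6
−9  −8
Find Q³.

tr Q = −1 and det Q = −2, so the characteristic polynomial is λ² − (−1)λ + (−2) with roots 1 and −2.
Eigenvectors give P = [[1, 2], [−1, −3]] with P⁻¹ = [[3, 2], [−1, −1]], and Q = P·diag(1, −2)·P⁻¹.
Then Q³ = P·diag(1, −8)·P⁻¹ = [[1, −16], [−1, 24]] · [[3, 2], [−1, −1]] = [[19, 18], [−27, −26]].

[[19, 18], [−27, −26]]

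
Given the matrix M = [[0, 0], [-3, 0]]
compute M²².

M is strictly triangular, hence nilpotent: M² = 0, so M²² = 0.

[[0, 0], [0, 0]]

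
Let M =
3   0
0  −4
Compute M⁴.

M² = [[9, 0], [0, 16]]
M³ = [[27, 0], [0, −64]]
M⁴ = [[81, 0], [0, 256]]

[[81, 0], [0, 256]]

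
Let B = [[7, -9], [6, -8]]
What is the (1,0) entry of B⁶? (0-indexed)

-126

tr B = -1 and det B = -2, so the characteristic polynomial is λ² − (-1)λ + (-2) with roots 1 and -2.
Eigenvectors give P = [[-3, -1], [-2, -1]] with P⁻¹ = [[-1, 1], [2, -3]], and B = P·diag(1, -2)·P⁻¹.
Then B⁶ = P·diag(1, 64)·P⁻¹ = [[-3, -64], [-2, -64]] · [[-1, 1], [2, -3]] = [[-125, 189], [-126, 190]].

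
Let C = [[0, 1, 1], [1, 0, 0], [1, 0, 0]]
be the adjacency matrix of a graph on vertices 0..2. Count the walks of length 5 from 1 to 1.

0

The number of length-5 walks from vertex 1 to vertex 1 is entry (1,1) of C^5, where C is the adjacency matrix.
C^2 = [[2, 0, 0], [0, 1, 1], [0, 1, 1]]
C^3 = [[0, 2, 2], [2, 0, 0], [2, 0, 0]]
C^4 = [[4, 0, 0], [0, 2, 2], [0, 2, 2]]
C^5 = [[0, 4, 4], [4, 0, 0], [4, 0, 0]]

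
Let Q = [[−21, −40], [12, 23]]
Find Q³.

tr Q = 2 and det Q = −3, so the characteristic polynomial is λ² − (2)λ + (−3) with roots −1 and 3.
Eigenvectors give P = [[−2, −5], [1, 3]] with P⁻¹ = [[−3, −5], [1, 2]], and Q = P·diag(−1, 3)·P⁻¹.
Then Q³ = P·diag(−1, 27)·P⁻¹ = [[2, −135], [−1, 81]] · [[−3, −5], [1, 2]] = [[−141, −280], [84, 167]].

[[−141, −280], [84, 167]]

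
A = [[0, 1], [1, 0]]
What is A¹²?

A² = I (check: tr A = 0 and det A = −1), so A¹² = I since 12 is even.

[[1, 0], [0, 1]]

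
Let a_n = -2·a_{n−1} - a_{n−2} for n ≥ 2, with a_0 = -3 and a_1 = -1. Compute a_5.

With companion matrix Q = [[-2, -1], [1, 0]], [a_n, a_{n−1}]ᵀ = Q·[a_{n−1}, a_{n−2}]ᵀ, so [a_5, a_4]ᵀ = Q⁴·[a_1, a_0]ᵀ.
Q⁴ = [[5, 4], [-4, -3]], giving [a_5, a_4]ᵀ = [[-17], [13]].

-17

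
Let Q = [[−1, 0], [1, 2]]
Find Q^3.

Q^2 = [[1, 0], [1, 4]]
Q^3 = [[−1, 0], [3, 8]]

[[−1, 0], [3, 8]]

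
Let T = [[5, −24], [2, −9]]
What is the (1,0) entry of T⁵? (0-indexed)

242

tr T = −4 and det T = 3, so the characteristic polynomial is λ² − (−4)λ + (3) with roots −1 and −3.
Eigenvectors give P = [[4, −3], [1, −1]] with P⁻¹ = [[1, −3], [1, −4]], and T = P·diag(−1, −3)·P⁻¹.
Then T⁵ = P·diag(−1, −243)·P⁻¹ = [[−4, 729], [−1, 243]] · [[1, −3], [1, −4]] = [[725, −2904], [242, −969]].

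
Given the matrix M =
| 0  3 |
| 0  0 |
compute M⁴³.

[[0, 0], [0, 0]]

M is strictly triangular, hence nilpotent: M² = 0, so M⁴³ = 0.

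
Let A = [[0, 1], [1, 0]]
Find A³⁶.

A² = I (check: tr A = 0 and det A = -1), so A³⁶ = I since 36 is even.

[[1, 0], [0, 1]]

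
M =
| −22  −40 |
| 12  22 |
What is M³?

[[−88, −160], [48, 88]]

tr M = 0 and det M = −4, so the characteristic polynomial is λ² − (0)λ + (−4) with roots −2 and 2.
Eigenvectors give P = [[2, −5], [−1, 3]] with P⁻¹ = [[3, 5], [1, 2]], and M = P·diag(−2, 2)·P⁻¹.
Then M³ = P·diag(−8, 8)·P⁻¹ = [[−16, −40], [8, 24]] · [[3, 5], [1, 2]] = [[−88, −160], [48, 88]].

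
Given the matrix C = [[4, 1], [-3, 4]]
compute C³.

[[28, 45], [-135, 28]]

C² = [[13, 8], [-24, 13]]
C³ = [[28, 45], [-135, 28]]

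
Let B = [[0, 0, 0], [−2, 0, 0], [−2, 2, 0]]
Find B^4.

[[0, 0, 0], [0, 0, 0], [0, 0, 0]]

B is strictly triangular, hence nilpotent: B^3 = 0, so B^4 = 0.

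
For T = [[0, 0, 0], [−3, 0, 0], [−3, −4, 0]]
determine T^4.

[[0, 0, 0], [0, 0, 0], [0, 0, 0]]

T is strictly triangular, hence nilpotent: T^3 = 0, so T^4 = 0.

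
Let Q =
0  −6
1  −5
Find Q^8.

tr Q = −5 and det Q = 6, so the characteristic polynomial is λ² − (−5)λ + (6) with roots −3 and −2.
Eigenvectors give P = [[2, 3], [1, 1]] with P⁻¹ = [[−1, 3], [1, −2]], and Q = P·diag(−3, −2)·P⁻¹.
Then Q^8 = P·diag(6561, 256)·P⁻¹ = [[13122, 768], [6561, 256]] · [[−1, 3], [1, −2]] = [[−12354, 37830], [−6305, 19171]].

[[−12354, 37830], [−6305, 19171]]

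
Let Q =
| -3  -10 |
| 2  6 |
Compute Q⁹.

tr Q = 3 and det Q = 2, so the characteristic polynomial is λ² − (3)λ + (2) with roots 2 and 1.
Eigenvectors give P = [[-2, 5], [1, -2]] with P⁻¹ = [[2, 5], [1, 2]], and Q = P·diag(2, 1)·P⁻¹.
Then Q⁹ = P·diag(512, 1)·P⁻¹ = [[-1024, 5], [512, -2]] · [[2, 5], [1, 2]] = [[-2043, -5110], [1022, 2556]].

[[-2043, -5110], [1022, 2556]]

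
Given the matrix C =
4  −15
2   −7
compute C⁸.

[[−1274, 3825], [−510, 1531]]

tr C = −3 and det C = 2, so the characteristic polynomial is λ² − (−3)λ + (2) with roots −2 and −1.
Eigenvectors give P = [[5, 3], [2, 1]] with P⁻¹ = [[−1, 3], [2, −5]], and C = P·diag(−2, −1)·P⁻¹.
Then C⁸ = P·diag(256, 1)·P⁻¹ = [[1280, 3], [512, 1]] · [[−1, 3], [2, −5]] = [[−1274, 3825], [−510, 1531]].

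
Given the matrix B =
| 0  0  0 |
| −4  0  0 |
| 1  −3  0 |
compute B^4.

[[0, 0, 0], [0, 0, 0], [0, 0, 0]]

B is strictly triangular, hence nilpotent: B^3 = 0, so B^4 = 0.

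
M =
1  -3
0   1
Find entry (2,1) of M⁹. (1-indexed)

M = I + N where N = [[0, -3], [0, 0]] is strictly upper-triangular, so N² = 0.
(I + N)⁹ = I + 9·N = [[1, -27], [0, 1]].

0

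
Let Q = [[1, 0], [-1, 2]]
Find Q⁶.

tr Q = 3 and det Q = 2, so the characteristic polynomial is λ² − (3)λ + (2) with roots 2 and 1.
Eigenvectors give P = [[0, 1], [-1, 1]] with P⁻¹ = [[1, -1], [1, 0]], and Q = P·diag(2, 1)·P⁻¹.
Then Q⁶ = P·diag(64, 1)·P⁻¹ = [[0, 1], [-64, 1]] · [[1, -1], [1, 0]] = [[1, 0], [-63, 64]].

[[1, 0], [-63, 64]]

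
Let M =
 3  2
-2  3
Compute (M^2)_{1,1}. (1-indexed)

5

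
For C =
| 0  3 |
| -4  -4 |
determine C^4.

[[-48, 96], [-128, -176]]

C^2 = [[-12, -12], [16, 4]]
C^3 = [[48, 12], [-16, 32]]
C^4 = [[-48, 96], [-128, -176]]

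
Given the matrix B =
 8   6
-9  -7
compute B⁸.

tr B = 1 and det B = -2, so the characteristic polynomial is λ² − (1)λ + (-2) with roots -1 and 2.
Eigenvectors give P = [[2, -1], [-3, 1]] with P⁻¹ = [[-1, -1], [-3, -2]], and B = P·diag(-1, 2)·P⁻¹.
Then B⁸ = P·diag(1, 256)·P⁻¹ = [[2, -256], [-3, 256]] · [[-1, -1], [-3, -2]] = [[766, 510], [-765, -509]].

[[766, 510], [-765, -509]]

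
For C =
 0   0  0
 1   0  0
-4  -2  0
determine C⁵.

[[0, 0, 0], [0, 0, 0], [0, 0, 0]]

C is strictly triangular, hence nilpotent: C³ = 0, so C⁵ = 0.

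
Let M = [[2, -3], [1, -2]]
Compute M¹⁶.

[[1, 0], [0, 1]]

M² = I (check: tr M = 0 and det M = -1), so M¹⁶ = I since 16 is even.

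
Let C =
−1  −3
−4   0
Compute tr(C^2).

25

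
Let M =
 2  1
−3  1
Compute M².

[[1, 3], [−9, −2]]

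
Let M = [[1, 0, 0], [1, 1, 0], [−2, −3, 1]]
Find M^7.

M = I + N where N = [[0, 0, 0], [1, 0, 0], [−2, −3, 0]] is strictly lower-triangular, so N^3 = 0.
(I + N)^7 = I + 7·N + 21·N^2 = [[1, 0, 0], [7, 1, 0], [−77, −21, 1]].

[[1, 0, 0], [7, 1, 0], [−77, −21, 1]]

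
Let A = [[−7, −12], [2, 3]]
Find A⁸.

tr A = −4 and det A = 3, so the characteristic polynomial is λ² − (−4)λ + (3) with roots −3 and −1.
Eigenvectors give P = [[−3, −2], [1, 1]] with P⁻¹ = [[−1, −2], [1, 3]], and A = P·diag(−3, −1)·P⁻¹.
Then A⁸ = P·diag(6561, 1)·P⁻¹ = [[−19683, −2], [6561, 1]] · [[−1, −2], [1, 3]] = [[19681, 39360], [−6560, −13119]].

[[19681, 39360], [−6560, −13119]]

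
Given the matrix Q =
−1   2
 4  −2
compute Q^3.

[[−33, 30], [60, −48]]

Q^2 = [[9, −6], [−12, 12]]
Q^3 = [[−33, 30], [60, −48]]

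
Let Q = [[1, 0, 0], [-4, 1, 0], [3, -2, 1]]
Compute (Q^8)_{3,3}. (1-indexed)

1

Q = I + N where N = [[0, 0, 0], [-4, 0, 0], [3, -2, 0]] is strictly lower-triangular, so N^3 = 0.
(I + N)^8 = I + 8·N + 28·N^2 = [[1, 0, 0], [-32, 1, 0], [248, -16, 1]].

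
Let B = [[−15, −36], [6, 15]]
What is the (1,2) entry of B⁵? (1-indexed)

−2916

tr B = 0 and det B = −9, so the characteristic polynomial is λ² − (0)λ + (−9) with roots 3 and −3.
Eigenvectors give P = [[2, −3], [−1, 1]] with P⁻¹ = [[−1, −3], [−1, −2]], and B = P·diag(3, −3)·P⁻¹.
Then B⁵ = P·diag(243, −243)·P⁻¹ = [[486, 729], [−243, −243]] · [[−1, −3], [−1, −2]] = [[−1215, −2916], [486, 1215]].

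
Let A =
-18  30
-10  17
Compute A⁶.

tr A = -1 and det A = -6, so the characteristic polynomial is λ² − (-1)λ + (-6) with roots 2 and -3.
Eigenvectors give P = [[-3, 2], [-2, 1]] with P⁻¹ = [[1, -2], [2, -3]], and A = P·diag(2, -3)·P⁻¹.
Then A⁶ = P·diag(64, 729)·P⁻¹ = [[-192, 1458], [-128, 729]] · [[1, -2], [2, -3]] = [[2724, -3990], [1330, -1931]].

[[2724, -3990], [1330, -1931]]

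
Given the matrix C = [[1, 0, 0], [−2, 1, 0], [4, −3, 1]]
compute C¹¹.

C = I + N where N = [[0, 0, 0], [−2, 0, 0], [4, −3, 0]] is strictly lower-triangular, so N³ = 0.
(I + N)¹¹ = I + 11·N + 55·N² = [[1, 0, 0], [−22, 1, 0], [374, −33, 1]].

[[1, 0, 0], [−22, 1, 0], [374, −33, 1]]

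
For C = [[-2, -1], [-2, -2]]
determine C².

[[6, 4], [8, 6]]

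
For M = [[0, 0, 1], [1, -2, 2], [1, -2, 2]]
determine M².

[[1, -2, 2], [0, 0, 1], [0, 0, 1]]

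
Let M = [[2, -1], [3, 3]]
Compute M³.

[[-13, -16], [48, 3]]

M² = [[1, -5], [15, 6]]
M³ = [[-13, -16], [48, 3]]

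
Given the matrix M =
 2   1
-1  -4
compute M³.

[[8, 11], [-11, -58]]

M² = [[3, -2], [2, 15]]
M³ = [[8, 11], [-11, -58]]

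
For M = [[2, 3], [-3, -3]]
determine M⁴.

[[16, 15], [-15, -9]]

M² = [[-5, -3], [3, 0]]
M³ = [[-1, -6], [6, 9]]
M⁴ = [[16, 15], [-15, -9]]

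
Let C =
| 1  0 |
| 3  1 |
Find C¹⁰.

[[1, 0], [30, 1]]

C = I + N where N = [[0, 0], [3, 0]] is strictly lower-triangular, so N² = 0.
(I + N)¹⁰ = I + 10·N = [[1, 0], [30, 1]].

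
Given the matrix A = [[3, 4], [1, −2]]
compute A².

[[13, 4], [1, 8]]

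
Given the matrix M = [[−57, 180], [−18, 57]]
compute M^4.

tr M = 0 and det M = −9, so the characteristic polynomial is λ² − (0)λ + (−9) with roots −3 and 3.
Eigenvectors give P = [[−10, 3], [−3, 1]] with P⁻¹ = [[−1, 3], [−3, 10]], and M = P·diag(−3, 3)·P⁻¹.
Then M^4 = P·diag(81, 81)·P⁻¹ = [[−810, 243], [−243, 81]] · [[−1, 3], [−3, 10]] = [[81, 0], [0, 81]].

[[81, 0], [0, 81]]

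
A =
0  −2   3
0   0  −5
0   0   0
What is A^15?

A is strictly triangular, hence nilpotent: A^3 = 0, so A^15 = 0.

[[0, 0, 0], [0, 0, 0], [0, 0, 0]]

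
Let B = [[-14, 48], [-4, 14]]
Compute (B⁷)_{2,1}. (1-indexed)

-256

tr B = 0 and det B = -4, so the characteristic polynomial is λ² − (0)λ + (-4) with roots -2 and 2.
Eigenvectors give P = [[-4, 3], [-1, 1]] with P⁻¹ = [[-1, 3], [-1, 4]], and B = P·diag(-2, 2)·P⁻¹.
Then B⁷ = P·diag(-128, 128)·P⁻¹ = [[512, 384], [128, 128]] · [[-1, 3], [-1, 4]] = [[-896, 3072], [-256, 896]].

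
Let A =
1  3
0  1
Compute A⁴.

[[1, 12], [0, 1]]

A = I + N where N = [[0, 3], [0, 0]] is strictly upper-triangular, so N² = 0.
(I + N)⁴ = I + 4·N = [[1, 12], [0, 1]].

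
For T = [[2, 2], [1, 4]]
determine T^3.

T^2 = [[6, 12], [6, 18]]
T^3 = [[24, 60], [30, 84]]

[[24, 60], [30, 84]]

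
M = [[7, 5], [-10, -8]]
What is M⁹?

tr M = -1 and det M = -6, so the characteristic polynomial is λ² − (-1)λ + (-6) with roots -3 and 2.
Eigenvectors give P = [[-1, -1], [2, 1]] with P⁻¹ = [[1, 1], [-2, -1]], and M = P·diag(-3, 2)·P⁻¹.
Then M⁹ = P·diag(-19683, 512)·P⁻¹ = [[19683, -512], [-39366, 512]] · [[1, 1], [-2, -1]] = [[20707, 20195], [-40390, -39878]].

[[20707, 20195], [-40390, -39878]]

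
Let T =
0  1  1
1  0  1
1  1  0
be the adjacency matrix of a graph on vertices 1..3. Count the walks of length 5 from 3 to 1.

11

The number of length-5 walks from vertex 3 to vertex 1 is entry (3,1) of T⁵, where T is the adjacency matrix.
T² = [[2, 1, 1], [1, 2, 1], [1, 1, 2]]
T³ = [[2, 3, 3], [3, 2, 3], [3, 3, 2]]
T⁴ = [[6, 5, 5], [5, 6, 5], [5, 5, 6]]
T⁵ = [[10, 11, 11], [11, 10, 11], [11, 11, 10]]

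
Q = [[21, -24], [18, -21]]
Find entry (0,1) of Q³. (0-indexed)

-216

tr Q = 0 and det Q = -9, so the characteristic polynomial is λ² − (0)λ + (-9) with roots 3 and -3.
Eigenvectors give P = [[4, 1], [3, 1]] with P⁻¹ = [[1, -1], [-3, 4]], and Q = P·diag(3, -3)·P⁻¹.
Then Q³ = P·diag(27, -27)·P⁻¹ = [[108, -27], [81, -27]] · [[1, -1], [-3, 4]] = [[189, -216], [162, -189]].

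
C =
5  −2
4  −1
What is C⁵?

tr C = 4 and det C = 3, so the characteristic polynomial is λ² − (4)λ + (3) with roots 3 and 1.
Eigenvectors give P = [[−1, −1], [−1, −2]] with P⁻¹ = [[−2, 1], [1, −1]], and C = P·diag(3, 1)·P⁻¹.
Then C⁵ = P·diag(243, 1)·P⁻¹ = [[−243, −1], [−243, −2]] · [[−2, 1], [1, −1]] = [[485, −242], [484, −241]].

[[485, −242], [484, −241]]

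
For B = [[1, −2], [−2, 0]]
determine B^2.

[[5, −2], [−2, 4]]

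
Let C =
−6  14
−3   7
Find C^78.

[[−6, 14], [−3, 7]]

C² = C (a projection; rank 1, trace 1), so C^78 = C.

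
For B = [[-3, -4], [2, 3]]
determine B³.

[[-3, -4], [2, 3]]

B² = I (check: tr B = 0 and det B = -1), so B³ = B since 3 is odd.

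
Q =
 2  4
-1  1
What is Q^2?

[[0, 12], [-3, -3]]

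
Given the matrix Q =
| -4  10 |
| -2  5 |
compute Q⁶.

Q² = Q (a projection; rank 1, trace 1), so Q⁶ = Q.

[[-4, 10], [-2, 5]]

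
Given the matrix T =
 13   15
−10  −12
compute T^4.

[[211, 195], [−130, −114]]

tr T = 1 and det T = −6, so the characteristic polynomial is λ² − (1)λ + (−6) with roots −2 and 3.
Eigenvectors give P = [[−1, 3], [1, −2]] with P⁻¹ = [[2, 3], [1, 1]], and T = P·diag(−2, 3)·P⁻¹.
Then T^4 = P·diag(16, 81)·P⁻¹ = [[−16, 243], [16, −162]] · [[2, 3], [1, 1]] = [[211, 195], [−130, −114]].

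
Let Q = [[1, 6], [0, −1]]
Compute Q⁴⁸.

[[1, 0], [0, 1]]

Q² = I (check: tr Q = 0 and det Q = −1), so Q⁴⁸ = I since 48 is even.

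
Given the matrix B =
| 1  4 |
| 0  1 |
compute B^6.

[[1, 24], [0, 1]]

B = I + N where N = [[0, 4], [0, 0]] is strictly upper-triangular, so N^2 = 0.
(I + N)^6 = I + 6·N = [[1, 24], [0, 1]].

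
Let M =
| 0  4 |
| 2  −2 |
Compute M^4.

[[96, −160], [−80, 176]]

M^2 = [[8, −8], [−4, 12]]
M^3 = [[−16, 48], [24, −40]]
M^4 = [[96, −160], [−80, 176]]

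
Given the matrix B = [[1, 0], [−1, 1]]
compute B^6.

B = I + N where N = [[0, 0], [−1, 0]] is strictly lower-triangular, so N^2 = 0.
(I + N)^6 = I + 6·N = [[1, 0], [−6, 1]].

[[1, 0], [−6, 1]]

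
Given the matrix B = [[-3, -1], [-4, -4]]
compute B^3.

[[-67, -41], [-164, -108]]

B^2 = [[13, 7], [28, 20]]
B^3 = [[-67, -41], [-164, -108]]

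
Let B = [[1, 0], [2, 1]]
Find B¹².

[[1, 0], [24, 1]]

B = I + N where N = [[0, 0], [2, 0]] is strictly lower-triangular, so N² = 0.
(I + N)¹² = I + 12·N = [[1, 0], [24, 1]].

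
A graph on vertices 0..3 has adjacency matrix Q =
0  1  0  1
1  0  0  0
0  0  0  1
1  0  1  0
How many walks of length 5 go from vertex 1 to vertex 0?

5

The number of length-5 walks from vertex 1 to vertex 0 is entry (1,0) of Q⁵, where Q is the adjacency matrix.
Q² = [[2, 0, 1, 0], [0, 1, 0, 1], [1, 0, 1, 0], [0, 1, 0, 2]]
Q³ = [[0, 2, 0, 3], [2, 0, 1, 0], [0, 1, 0, 2], [3, 0, 2, 0]]
Q⁴ = [[5, 0, 3, 0], [0, 2, 0, 3], [3, 0, 2, 0], [0, 3, 0, 5]]
Q⁵ = [[0, 5, 0, 8], [5, 0, 3, 0], [0, 3, 0, 5], [8, 0, 5, 0]]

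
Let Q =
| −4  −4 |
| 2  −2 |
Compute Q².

[[8, 24], [−12, −4]]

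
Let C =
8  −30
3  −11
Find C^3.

tr C = −3 and det C = 2, so the characteristic polynomial is λ² − (−3)λ + (2) with roots −2 and −1.
Eigenvectors give P = [[3, 10], [1, 3]] with P⁻¹ = [[−3, 10], [1, −3]], and C = P·diag(−2, −1)·P⁻¹.
Then C^3 = P·diag(−8, −1)·P⁻¹ = [[−24, −10], [−8, −3]] · [[−3, 10], [1, −3]] = [[62, −210], [21, −71]].

[[62, −210], [21, −71]]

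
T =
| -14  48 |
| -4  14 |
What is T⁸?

tr T = 0 and det T = -4, so the characteristic polynomial is λ² − (0)λ + (-4) with roots -2 and 2.
Eigenvectors give P = [[4, 3], [1, 1]] with P⁻¹ = [[1, -3], [-1, 4]], and T = P·diag(-2, 2)·P⁻¹.
Then T⁸ = P·diag(256, 256)·P⁻¹ = [[1024, 768], [256, 256]] · [[1, -3], [-1, 4]] = [[256, 0], [0, 256]].

[[256, 0], [0, 256]]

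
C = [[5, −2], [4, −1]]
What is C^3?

tr C = 4 and det C = 3, so the characteristic polynomial is λ² − (4)λ + (3) with roots 1 and 3.
Eigenvectors give P = [[−1, 1], [−2, 1]] with P⁻¹ = [[1, −1], [2, −1]], and C = P·diag(1, 3)·P⁻¹.
Then C^3 = P·diag(1, 27)·P⁻¹ = [[−1, 27], [−2, 27]] · [[1, −1], [2, −1]] = [[53, −26], [52, −25]].

[[53, −26], [52, −25]]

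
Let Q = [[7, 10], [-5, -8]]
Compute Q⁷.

tr Q = -1 and det Q = -6, so the characteristic polynomial is λ² − (-1)λ + (-6) with roots -3 and 2.
Eigenvectors give P = [[1, -2], [-1, 1]] with P⁻¹ = [[-1, -2], [-1, -1]], and Q = P·diag(-3, 2)·P⁻¹.
Then Q⁷ = P·diag(-2187, 128)·P⁻¹ = [[-2187, -256], [2187, 128]] · [[-1, -2], [-1, -1]] = [[2443, 4630], [-2315, -4502]].

[[2443, 4630], [-2315, -4502]]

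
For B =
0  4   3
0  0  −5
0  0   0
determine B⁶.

B is strictly triangular, hence nilpotent: B³ = 0, so B⁶ = 0.

[[0, 0, 0], [0, 0, 0], [0, 0, 0]]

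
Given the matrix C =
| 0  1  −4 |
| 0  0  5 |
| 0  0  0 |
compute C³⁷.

[[0, 0, 0], [0, 0, 0], [0, 0, 0]]

C is strictly triangular, hence nilpotent: C³ = 0, so C³⁷ = 0.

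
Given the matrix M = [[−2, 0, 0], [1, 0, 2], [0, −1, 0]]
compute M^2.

[[4, 0, 0], [−2, −2, 0], [−1, 0, −2]]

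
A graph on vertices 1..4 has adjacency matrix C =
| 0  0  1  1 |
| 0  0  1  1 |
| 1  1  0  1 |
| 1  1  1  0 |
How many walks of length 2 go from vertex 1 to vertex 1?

2

The number of length-2 walks from vertex 1 to vertex 1 is entry (1,1) of C^2, where C is the adjacency matrix.
C^2 = [[2, 2, 1, 1], [2, 2, 1, 1], [1, 1, 3, 2], [1, 1, 2, 3]]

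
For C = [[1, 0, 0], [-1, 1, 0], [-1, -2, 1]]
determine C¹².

[[1, 0, 0], [-12, 1, 0], [120, -24, 1]]

C = I + N where N = [[0, 0, 0], [-1, 0, 0], [-1, -2, 0]] is strictly lower-triangular, so N³ = 0.
(I + N)¹² = I + 12·N + 66·N² = [[1, 0, 0], [-12, 1, 0], [120, -24, 1]].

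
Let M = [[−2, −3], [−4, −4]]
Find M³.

[[−104, −120], [−160, −184]]

M² = [[16, 18], [24, 28]]
M³ = [[−104, −120], [−160, −184]]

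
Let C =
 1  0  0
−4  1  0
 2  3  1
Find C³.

C = I + N where N = [[0, 0, 0], [−4, 0, 0], [2, 3, 0]] is strictly lower-triangular, so N³ = 0.
(I + N)³ = I + 3·N + 3·N² = [[1, 0, 0], [−12, 1, 0], [−30, 9, 1]].

[[1, 0, 0], [−12, 1, 0], [−30, 9, 1]]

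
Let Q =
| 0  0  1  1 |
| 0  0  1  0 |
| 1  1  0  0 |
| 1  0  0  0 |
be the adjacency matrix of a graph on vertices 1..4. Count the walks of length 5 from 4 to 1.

5

The number of length-5 walks from vertex 4 to vertex 1 is entry (4,1) of Q⁵, where Q is the adjacency matrix.
Q² = [[2, 1, 0, 0], [1, 1, 0, 0], [0, 0, 2, 1], [0, 0, 1, 1]]
Q³ = [[0, 0, 3, 2], [0, 0, 2, 1], [3, 2, 0, 0], [2, 1, 0, 0]]
Q⁴ = [[5, 3, 0, 0], [3, 2, 0, 0], [0, 0, 5, 3], [0, 0, 3, 2]]
Q⁵ = [[0, 0, 8, 5], [0, 0, 5, 3], [8, 5, 0, 0], [5, 3, 0, 0]]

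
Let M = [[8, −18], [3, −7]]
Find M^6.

tr M = 1 and det M = −2, so the characteristic polynomial is λ² − (1)λ + (−2) with roots −1 and 2.
Eigenvectors give P = [[2, 3], [1, 1]] with P⁻¹ = [[−1, 3], [1, −2]], and M = P·diag(−1, 2)·P⁻¹.
Then M^6 = P·diag(1, 64)·P⁻¹ = [[2, 192], [1, 64]] · [[−1, 3], [1, −2]] = [[190, −378], [63, −125]].

[[190, −378], [63, −125]]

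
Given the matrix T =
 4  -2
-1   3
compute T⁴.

T² = [[18, -14], [-7, 11]]
T³ = [[86, -78], [-39, 47]]
T⁴ = [[422, -406], [-203, 219]]

[[422, -406], [-203, 219]]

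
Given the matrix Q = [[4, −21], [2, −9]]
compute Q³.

[[106, −399], [38, −141]]

tr Q = −5 and det Q = 6, so the characteristic polynomial is λ² − (−5)λ + (6) with roots −3 and −2.
Eigenvectors give P = [[3, 7], [1, 2]] with P⁻¹ = [[−2, 7], [1, −3]], and Q = P·diag(−3, −2)·P⁻¹.
Then Q³ = P·diag(−27, −8)·P⁻¹ = [[−81, −56], [−27, −16]] · [[−2, 7], [1, −3]] = [[106, −399], [38, −141]].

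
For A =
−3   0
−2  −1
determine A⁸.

tr A = −4 and det A = 3, so the characteristic polynomial is λ² − (−4)λ + (3) with roots −3 and −1.
Eigenvectors give P = [[−1, 0], [−1, −1]] with P⁻¹ = [[−1, 0], [1, −1]], and A = P·diag(−3, −1)·P⁻¹.
Then A⁸ = P·diag(6561, 1)·P⁻¹ = [[−6561, 0], [−6561, −1]] · [[−1, 0], [1, −1]] = [[6561, 0], [6560, 1]].

[[6561, 0], [6560, 1]]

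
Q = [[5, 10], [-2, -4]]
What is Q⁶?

Q² = Q (a projection; rank 1, trace 1), so Q⁶ = Q.

[[5, 10], [-2, -4]]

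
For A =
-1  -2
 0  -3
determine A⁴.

A² = [[1, 8], [0, 9]]
A³ = [[-1, -26], [0, -27]]
A⁴ = [[1, 80], [0, 81]]

[[1, 80], [0, 81]]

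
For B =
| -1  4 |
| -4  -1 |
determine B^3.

B^2 = [[-15, -8], [8, -15]]
B^3 = [[47, -52], [52, 47]]

[[47, -52], [52, 47]]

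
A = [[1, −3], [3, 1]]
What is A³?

A² = [[−8, −6], [6, −8]]
A³ = [[−26, 18], [−18, −26]]

[[−26, 18], [−18, −26]]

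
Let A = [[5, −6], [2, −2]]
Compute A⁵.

[[125, −186], [62, −92]]

tr A = 3 and det A = 2, so the characteristic polynomial is λ² − (3)λ + (2) with roots 1 and 2.
Eigenvectors give P = [[−3, 2], [−2, 1]] with P⁻¹ = [[1, −2], [2, −3]], and A = P·diag(1, 2)·P⁻¹.
Then A⁵ = P·diag(1, 32)·P⁻¹ = [[−3, 64], [−2, 32]] · [[1, −2], [2, −3]] = [[125, −186], [62, −92]].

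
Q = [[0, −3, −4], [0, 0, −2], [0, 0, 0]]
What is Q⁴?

[[0, 0, 0], [0, 0, 0], [0, 0, 0]]

Q is strictly triangular, hence nilpotent: Q³ = 0, so Q⁴ = 0.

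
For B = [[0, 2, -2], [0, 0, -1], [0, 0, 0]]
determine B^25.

[[0, 0, 0], [0, 0, 0], [0, 0, 0]]

B is strictly triangular, hence nilpotent: B^3 = 0, so B^25 = 0.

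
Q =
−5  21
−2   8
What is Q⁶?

tr Q = 3 and det Q = 2, so the characteristic polynomial is λ² − (3)λ + (2) with roots 2 and 1.
Eigenvectors give P = [[−3, −7], [−1, −2]] with P⁻¹ = [[2, −7], [−1, 3]], and Q = P·diag(2, 1)·P⁻¹.
Then Q⁶ = P·diag(64, 1)·P⁻¹ = [[−192, −7], [−64, −2]] · [[2, −7], [−1, 3]] = [[−377, 1323], [−126, 442]].

[[−377, 1323], [−126, 442]]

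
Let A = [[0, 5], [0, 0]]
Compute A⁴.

A is strictly triangular, hence nilpotent: A² = 0, so A⁴ = 0.

[[0, 0], [0, 0]]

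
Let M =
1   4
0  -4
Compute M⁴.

[[1, -204], [0, 256]]

M² = [[1, -12], [0, 16]]
M³ = [[1, 52], [0, -64]]
M⁴ = [[1, -204], [0, 256]]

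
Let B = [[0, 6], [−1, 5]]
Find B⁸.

[[−12354, 37830], [−6305, 19171]]

tr B = 5 and det B = 6, so the characteristic polynomial is λ² − (5)λ + (6) with roots 3 and 2.
Eigenvectors give P = [[2, 3], [1, 1]] with P⁻¹ = [[−1, 3], [1, −2]], and B = P·diag(3, 2)·P⁻¹.
Then B⁸ = P·diag(6561, 256)·P⁻¹ = [[13122, 768], [6561, 256]] · [[−1, 3], [1, −2]] = [[−12354, 37830], [−6305, 19171]].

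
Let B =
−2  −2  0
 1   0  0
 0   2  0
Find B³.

B² = [[2, 4, 0], [−2, −2, 0], [2, 0, 0]]
B³ = [[0, −4, 0], [2, 4, 0], [−4, −4, 0]]

[[0, −4, 0], [2, 4, 0], [−4, −4, 0]]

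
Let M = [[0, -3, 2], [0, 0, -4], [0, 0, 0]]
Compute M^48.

[[0, 0, 0], [0, 0, 0], [0, 0, 0]]

M is strictly triangular, hence nilpotent: M^3 = 0, so M^48 = 0.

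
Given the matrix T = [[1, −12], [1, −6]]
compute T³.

tr T = −5 and det T = 6, so the characteristic polynomial is λ² − (−5)λ + (6) with roots −2 and −3.
Eigenvectors give P = [[4, 3], [1, 1]] with P⁻¹ = [[1, −3], [−1, 4]], and T = P·diag(−2, −3)·P⁻¹.
Then T³ = P·diag(−8, −27)·P⁻¹ = [[−32, −81], [−8, −27]] · [[1, −3], [−1, 4]] = [[49, −228], [19, −84]].

[[49, −228], [19, −84]]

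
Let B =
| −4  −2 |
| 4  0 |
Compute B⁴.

B² = [[8, 8], [−16, −8]]
B³ = [[0, −16], [32, 32]]
B⁴ = [[−64, 0], [0, −64]]

[[−64, 0], [0, −64]]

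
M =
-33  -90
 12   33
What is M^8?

tr M = 0 and det M = -9, so the characteristic polynomial is λ² − (0)λ + (-9) with roots 3 and -3.
Eigenvectors give P = [[-5, -3], [2, 1]] with P⁻¹ = [[1, 3], [-2, -5]], and M = P·diag(3, -3)·P⁻¹.
Then M^8 = P·diag(6561, 6561)·P⁻¹ = [[-32805, -19683], [13122, 6561]] · [[1, 3], [-2, -5]] = [[6561, 0], [0, 6561]].

[[6561, 0], [0, 6561]]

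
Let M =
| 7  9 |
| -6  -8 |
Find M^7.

tr M = -1 and det M = -2, so the characteristic polynomial is λ² − (-1)λ + (-2) with roots -2 and 1.
Eigenvectors give P = [[-1, -3], [1, 2]] with P⁻¹ = [[2, 3], [-1, -1]], and M = P·diag(-2, 1)·P⁻¹.
Then M^7 = P·diag(-128, 1)·P⁻¹ = [[128, -3], [-128, 2]] · [[2, 3], [-1, -1]] = [[259, 387], [-258, -386]].

[[259, 387], [-258, -386]]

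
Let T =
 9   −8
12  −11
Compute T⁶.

tr T = −2 and det T = −3, so the characteristic polynomial is λ² − (−2)λ + (−3) with roots −3 and 1.
Eigenvectors give P = [[−2, 1], [−3, 1]] with P⁻¹ = [[1, −1], [3, −2]], and T = P·diag(−3, 1)·P⁻¹.
Then T⁶ = P·diag(729, 1)·P⁻¹ = [[−1458, 1], [−2187, 1]] · [[1, −1], [3, −2]] = [[−1455, 1456], [−2184, 2185]].

[[−1455, 1456], [−2184, 2185]]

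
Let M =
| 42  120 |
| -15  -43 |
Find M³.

tr M = -1 and det M = -6, so the characteristic polynomial is λ² − (-1)λ + (-6) with roots 2 and -3.
Eigenvectors give P = [[-3, -8], [1, 3]] with P⁻¹ = [[-3, -8], [1, 3]], and M = P·diag(2, -3)·P⁻¹.
Then M³ = P·diag(8, -27)·P⁻¹ = [[-24, 216], [8, -81]] · [[-3, -8], [1, 3]] = [[288, 840], [-105, -307]].

[[288, 840], [-105, -307]]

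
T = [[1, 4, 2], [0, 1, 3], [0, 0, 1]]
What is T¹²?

[[1, 48, 816], [0, 1, 36], [0, 0, 1]]

T = I + N where N = [[0, 4, 2], [0, 0, 3], [0, 0, 0]] is strictly upper-triangular, so N³ = 0.
(I + N)¹² = I + 12·N + 66·N² = [[1, 48, 816], [0, 1, 36], [0, 0, 1]].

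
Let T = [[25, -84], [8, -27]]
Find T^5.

tr T = -2 and det T = -3, so the characteristic polynomial is λ² − (-2)λ + (-3) with roots 1 and -3.
Eigenvectors give P = [[7, -3], [2, -1]] with P⁻¹ = [[1, -3], [2, -7]], and T = P·diag(1, -3)·P⁻¹.
Then T^5 = P·diag(1, -243)·P⁻¹ = [[7, 729], [2, 243]] · [[1, -3], [2, -7]] = [[1465, -5124], [488, -1707]].

[[1465, -5124], [488, -1707]]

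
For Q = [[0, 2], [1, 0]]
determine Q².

[[2, 0], [0, 2]]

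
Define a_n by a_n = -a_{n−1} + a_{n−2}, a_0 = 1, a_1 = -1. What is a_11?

-144

With companion matrix Q = [[-1, 1], [1, 0]], [a_n, a_{n−1}]ᵀ = Q·[a_{n−1}, a_{n−2}]ᵀ, so [a_11, a_10]ᵀ = Q¹⁰·[a_1, a_0]ᵀ.
Q¹⁰ = [[89, -55], [-55, 34]], giving [a_11, a_10]ᵀ = [[-144], [89]].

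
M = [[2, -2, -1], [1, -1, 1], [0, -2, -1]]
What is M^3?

[[4, 2, 1], [-1, 7, -1], [0, 2, 7]]

M^2 = [[2, 0, -3], [1, -3, -3], [-2, 4, -1]]
M^3 = [[4, 2, 1], [-1, 7, -1], [0, 2, 7]]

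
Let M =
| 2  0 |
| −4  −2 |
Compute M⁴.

[[16, 0], [0, 16]]

tr M = 0 and det M = −4, so the characteristic polynomial is λ² − (0)λ + (−4) with roots −2 and 2.
Eigenvectors give P = [[0, −1], [−1, 1]] with P⁻¹ = [[−1, −1], [−1, 0]], and M = P·diag(−2, 2)·P⁻¹.
Then M⁴ = P·diag(16, 16)·P⁻¹ = [[0, −16], [−16, 16]] · [[−1, −1], [−1, 0]] = [[16, 0], [0, 16]].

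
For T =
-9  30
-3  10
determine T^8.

[[-9, 30], [-3, 10]]

T² = T (a projection; rank 1, trace 1), so T^8 = T.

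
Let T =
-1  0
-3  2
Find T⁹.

[[-1, 0], [-513, 512]]

tr T = 1 and det T = -2, so the characteristic polynomial is λ² − (1)λ + (-2) with roots -1 and 2.
Eigenvectors give P = [[-1, 0], [-1, -1]] with P⁻¹ = [[-1, 0], [1, -1]], and T = P·diag(-1, 2)·P⁻¹.
Then T⁹ = P·diag(-1, 512)·P⁻¹ = [[1, 0], [1, -512]] · [[-1, 0], [1, -1]] = [[-1, 0], [-513, 512]].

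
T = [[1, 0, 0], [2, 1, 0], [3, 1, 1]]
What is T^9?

[[1, 0, 0], [18, 1, 0], [99, 9, 1]]

T = I + N where N = [[0, 0, 0], [2, 0, 0], [3, 1, 0]] is strictly lower-triangular, so N^3 = 0.
(I + N)^9 = I + 9·N + 36·N^2 = [[1, 0, 0], [18, 1, 0], [99, 9, 1]].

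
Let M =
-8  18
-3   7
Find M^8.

[[766, -1530], [255, -509]]

tr M = -1 and det M = -2, so the characteristic polynomial is λ² − (-1)λ + (-2) with roots 1 and -2.
Eigenvectors give P = [[2, 3], [1, 1]] with P⁻¹ = [[-1, 3], [1, -2]], and M = P·diag(1, -2)·P⁻¹.
Then M^8 = P·diag(1, 256)·P⁻¹ = [[2, 768], [1, 256]] · [[-1, 3], [1, -2]] = [[766, -1530], [255, -509]].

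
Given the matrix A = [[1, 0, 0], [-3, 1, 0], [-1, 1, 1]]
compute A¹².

[[1, 0, 0], [-36, 1, 0], [-210, 12, 1]]

A = I + N where N = [[0, 0, 0], [-3, 0, 0], [-1, 1, 0]] is strictly lower-triangular, so N³ = 0.
(I + N)¹² = I + 12·N + 66·N² = [[1, 0, 0], [-36, 1, 0], [-210, 12, 1]].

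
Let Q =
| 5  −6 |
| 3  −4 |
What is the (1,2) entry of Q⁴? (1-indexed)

tr Q = 1 and det Q = −2, so the characteristic polynomial is λ² − (1)λ + (−2) with roots −1 and 2.
Eigenvectors give P = [[1, −2], [1, −1]] with P⁻¹ = [[−1, 2], [−1, 1]], and Q = P·diag(−1, 2)·P⁻¹.
Then Q⁴ = P·diag(1, 16)·P⁻¹ = [[1, −32], [1, −16]] · [[−1, 2], [−1, 1]] = [[31, −30], [15, −14]].

−30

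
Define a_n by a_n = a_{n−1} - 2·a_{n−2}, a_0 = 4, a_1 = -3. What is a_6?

With companion matrix B = [[1, -2], [1, 0]], [a_n, a_{n−1}]ᵀ = B·[a_{n−1}, a_{n−2}]ᵀ, so [a_6, a_5]ᵀ = B⁵·[a_1, a_0]ᵀ.
B⁵ = [[5, 2], [-1, 6]], giving [a_6, a_5]ᵀ = [[-7], [27]].

-7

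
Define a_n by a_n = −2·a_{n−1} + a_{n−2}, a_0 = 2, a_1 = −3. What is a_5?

−111

With companion matrix A = [[−2, 1], [1, 0]], [a_n, a_{n−1}]ᵀ = A·[a_{n−1}, a_{n−2}]ᵀ, so [a_5, a_4]ᵀ = A⁴·[a_1, a_0]ᵀ.
A⁴ = [[29, −12], [−12, 5]], giving [a_5, a_4]ᵀ = [[−111], [46]].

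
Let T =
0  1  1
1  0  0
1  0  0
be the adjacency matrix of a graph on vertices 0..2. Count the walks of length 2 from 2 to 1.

The number of length-2 walks from vertex 2 to vertex 1 is entry (2,1) of T^2, where T is the adjacency matrix.
T^2 = [[2, 0, 0], [0, 1, 1], [0, 1, 1]]

1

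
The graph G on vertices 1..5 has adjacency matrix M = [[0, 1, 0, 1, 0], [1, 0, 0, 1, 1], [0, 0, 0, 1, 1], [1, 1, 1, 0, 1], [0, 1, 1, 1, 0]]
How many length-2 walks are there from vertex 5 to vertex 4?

2

The number of length-2 walks from vertex 5 to vertex 4 is entry (5,4) of M², where M is the adjacency matrix.
M² = [[2, 1, 1, 1, 2], [1, 3, 2, 2, 1], [1, 2, 2, 1, 1], [1, 2, 1, 4, 2], [2, 1, 1, 2, 3]]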